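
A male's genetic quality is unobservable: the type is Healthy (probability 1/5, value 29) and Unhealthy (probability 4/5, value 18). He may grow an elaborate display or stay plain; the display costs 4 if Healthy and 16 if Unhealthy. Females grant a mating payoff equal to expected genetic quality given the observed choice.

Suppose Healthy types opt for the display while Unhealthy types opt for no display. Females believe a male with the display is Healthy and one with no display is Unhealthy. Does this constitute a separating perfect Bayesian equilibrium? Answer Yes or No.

Yes

Under these beliefs, the display earns mating payoff 29 and no display earns mating payoff 18.
Healthy: the display nets 29 − 4 = 25; no display nets 18. Healthy prefers the display.
Unhealthy: the display nets 29 − 16 = 13; no display nets 18. Unhealthy prefers no display.
Neither type deviates, so the separating profile is an equilibrium.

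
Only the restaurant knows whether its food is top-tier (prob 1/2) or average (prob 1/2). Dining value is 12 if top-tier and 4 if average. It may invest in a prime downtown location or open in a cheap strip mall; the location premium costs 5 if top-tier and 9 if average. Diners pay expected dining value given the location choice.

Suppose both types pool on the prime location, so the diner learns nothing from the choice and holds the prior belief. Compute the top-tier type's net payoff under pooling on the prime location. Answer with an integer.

3

Pooled price premium = 1/2·12 + 1/2·4 = 8.
top-tier pays cost 5 for the prime location, so net payoff = 8 − 5 = 3.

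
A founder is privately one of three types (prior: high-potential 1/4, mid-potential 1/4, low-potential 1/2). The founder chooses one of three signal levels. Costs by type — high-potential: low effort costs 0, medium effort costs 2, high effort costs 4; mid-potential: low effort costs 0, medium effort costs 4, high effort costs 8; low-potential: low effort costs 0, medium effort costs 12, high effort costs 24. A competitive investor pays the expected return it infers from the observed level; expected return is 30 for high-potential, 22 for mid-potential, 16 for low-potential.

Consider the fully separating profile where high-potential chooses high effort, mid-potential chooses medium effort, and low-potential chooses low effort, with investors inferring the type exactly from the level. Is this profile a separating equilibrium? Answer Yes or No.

No

Separating valuations: high effort → 30, medium effort → 22, low effort → 16.
high-potential (assigned high effort): low effort: 16 − 0 = 16; medium effort: 22 − 2 = 20; high effort: 30 − 4 = 26. high-potential stays.
mid-potential (assigned medium effort): low effort: 16 − 0 = 16; medium effort: 22 − 4 = 18; high effort: 30 − 8 = 22. mid-potential prefers high effort.
low-potential (assigned low effort): low effort: 16 − 0 = 16; medium effort: 22 − 12 = 10; high effort: 30 − 24 = 6. low-potential stays.
At least one type deviates; the separating profile fails.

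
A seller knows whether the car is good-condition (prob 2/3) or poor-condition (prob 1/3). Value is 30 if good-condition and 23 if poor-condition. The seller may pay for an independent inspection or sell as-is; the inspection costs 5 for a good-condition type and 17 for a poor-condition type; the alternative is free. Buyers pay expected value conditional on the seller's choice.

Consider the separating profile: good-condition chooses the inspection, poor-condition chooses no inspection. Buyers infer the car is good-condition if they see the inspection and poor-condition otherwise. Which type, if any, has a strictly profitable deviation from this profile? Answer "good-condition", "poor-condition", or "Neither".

Neither

The inspection pays 30; no inspection pays 23.
good-condition: assigned the inspection, nets 30 − 5 = 25; deviating to no inspection nets 23.
poor-condition: assigned no inspection, nets 23; deviating to the inspection nets 30 − 17 = 13.
Both types strictly prefer their assigned action; no profitable deviation.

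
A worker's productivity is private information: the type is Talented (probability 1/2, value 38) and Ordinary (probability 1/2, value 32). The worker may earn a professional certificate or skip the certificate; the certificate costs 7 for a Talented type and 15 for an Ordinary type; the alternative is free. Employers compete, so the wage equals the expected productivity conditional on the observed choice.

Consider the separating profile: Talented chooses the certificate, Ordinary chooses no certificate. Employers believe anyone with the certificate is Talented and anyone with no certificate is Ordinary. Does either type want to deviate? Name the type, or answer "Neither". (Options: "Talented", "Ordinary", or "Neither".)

The certificate pays 38; no certificate pays 32.
Talented: assigned the certificate, nets 38 − 7 = 31; deviating to no certificate nets 32.
Ordinary: assigned no certificate, nets 32; deviating to the certificate nets 38 − 15 = 23.
The Talented type gains 1 by deviating.

Talented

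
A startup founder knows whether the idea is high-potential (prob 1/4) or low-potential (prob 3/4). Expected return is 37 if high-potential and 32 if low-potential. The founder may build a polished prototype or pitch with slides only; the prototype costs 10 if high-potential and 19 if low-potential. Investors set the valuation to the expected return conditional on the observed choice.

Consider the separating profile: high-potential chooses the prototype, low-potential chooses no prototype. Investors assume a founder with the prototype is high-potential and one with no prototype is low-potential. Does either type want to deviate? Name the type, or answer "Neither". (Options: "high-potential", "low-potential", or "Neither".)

high-potential

The prototype pays 37; no prototype pays 32.
high-potential: assigned the prototype, nets 37 − 10 = 27; deviating to no prototype nets 32.
low-potential: assigned no prototype, nets 32; deviating to the prototype nets 37 − 19 = 18.
The high-potential type gains 5 by deviating.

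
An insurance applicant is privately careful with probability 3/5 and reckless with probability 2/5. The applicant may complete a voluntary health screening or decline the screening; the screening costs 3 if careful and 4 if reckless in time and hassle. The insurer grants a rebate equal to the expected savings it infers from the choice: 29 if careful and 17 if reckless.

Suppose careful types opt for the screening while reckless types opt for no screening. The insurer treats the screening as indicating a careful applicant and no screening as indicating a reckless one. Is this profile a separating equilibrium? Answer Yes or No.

No

Under these beliefs, the screening earns rebate 29 and no screening earns rebate 17.
careful: the screening nets 29 − 3 = 26; no screening nets 17. careful prefers the screening.
reckless: the screening nets 29 − 4 = 25; no screening nets 17. reckless would deviate to the screening.
reckless has a profitable deviation, so the profile is not an equilibrium.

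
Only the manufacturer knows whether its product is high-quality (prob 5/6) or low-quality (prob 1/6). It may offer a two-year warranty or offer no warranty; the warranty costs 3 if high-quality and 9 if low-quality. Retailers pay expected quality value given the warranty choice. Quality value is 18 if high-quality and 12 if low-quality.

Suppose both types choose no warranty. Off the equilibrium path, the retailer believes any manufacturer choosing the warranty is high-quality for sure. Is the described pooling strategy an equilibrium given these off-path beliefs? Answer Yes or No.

On path, the retailer holds the prior and pays 5/6·18 + 1/6·12 = 17. Off path (the warranty), believing high-quality, it pays 18.
high-quality: no warranty nets 17; the warranty nets 18 − 3 = 15. high-quality stays.
low-quality: no warranty nets 17; the warranty nets 18 − 9 = 9. low-quality stays.
No type deviates, so pooling is sustained.

Yes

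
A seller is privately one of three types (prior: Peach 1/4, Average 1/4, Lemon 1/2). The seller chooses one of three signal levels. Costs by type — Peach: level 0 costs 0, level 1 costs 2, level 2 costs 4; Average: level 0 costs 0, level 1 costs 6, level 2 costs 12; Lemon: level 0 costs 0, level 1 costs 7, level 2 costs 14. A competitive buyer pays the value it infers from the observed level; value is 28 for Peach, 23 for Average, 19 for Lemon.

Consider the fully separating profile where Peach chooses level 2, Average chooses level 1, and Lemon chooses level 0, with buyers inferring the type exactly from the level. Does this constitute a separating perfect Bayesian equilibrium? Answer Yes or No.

Separating prices: level 2 → 28, level 1 → 23, level 0 → 19.
Peach (assigned level 2): level 0: 19 − 0 = 19; level 1: 23 − 2 = 21; level 2: 28 − 4 = 24. Peach stays.
Average (assigned level 1): level 0: 19 − 0 = 19; level 1: 23 − 6 = 17; level 2: 28 − 12 = 16. Average prefers level 0.
Lemon (assigned level 0): level 0: 19 − 0 = 19; level 1: 23 − 7 = 16; level 2: 28 − 14 = 14. Lemon stays.
At least one type deviates; the separating profile fails.

No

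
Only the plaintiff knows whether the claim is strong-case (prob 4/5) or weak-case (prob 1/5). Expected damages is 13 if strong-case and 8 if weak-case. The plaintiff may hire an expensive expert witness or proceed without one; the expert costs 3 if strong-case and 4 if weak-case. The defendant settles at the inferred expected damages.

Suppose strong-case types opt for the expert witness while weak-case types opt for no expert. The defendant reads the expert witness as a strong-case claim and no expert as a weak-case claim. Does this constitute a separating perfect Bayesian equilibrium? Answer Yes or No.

No

Under these beliefs, the expert witness earns settlement 13 and no expert earns settlement 8.
strong-case: the expert witness nets 13 − 3 = 10; no expert nets 8. strong-case prefers the expert witness.
weak-case: the expert witness nets 13 − 4 = 9; no expert nets 8. weak-case would deviate to the expert witness.
weak-case has a profitable deviation, so the profile is not an equilibrium.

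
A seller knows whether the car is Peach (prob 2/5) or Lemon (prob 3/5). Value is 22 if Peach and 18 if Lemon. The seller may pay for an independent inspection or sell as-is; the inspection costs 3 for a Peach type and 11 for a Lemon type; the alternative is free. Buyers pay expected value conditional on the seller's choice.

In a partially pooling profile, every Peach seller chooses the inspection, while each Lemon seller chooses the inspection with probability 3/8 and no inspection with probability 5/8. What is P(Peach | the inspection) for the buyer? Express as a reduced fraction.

16/25

P(the inspection) = (2/5)·1 + (3/5)·(3/8) = 5/8.
By Bayes' rule, P(Peach | the inspection) = (2/5) / (5/8) = 16/25.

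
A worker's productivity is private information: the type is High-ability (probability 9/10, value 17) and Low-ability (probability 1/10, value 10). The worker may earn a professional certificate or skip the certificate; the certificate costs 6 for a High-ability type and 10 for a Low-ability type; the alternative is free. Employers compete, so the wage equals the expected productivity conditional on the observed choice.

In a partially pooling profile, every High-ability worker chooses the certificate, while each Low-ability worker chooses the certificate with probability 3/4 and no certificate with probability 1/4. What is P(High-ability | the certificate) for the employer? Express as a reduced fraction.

P(the certificate) = (9/10)·1 + (1/10)·(3/4) = 39/40.
By Bayes' rule, P(High-ability | the certificate) = (9/10) / (39/40) = 12/13.

12/13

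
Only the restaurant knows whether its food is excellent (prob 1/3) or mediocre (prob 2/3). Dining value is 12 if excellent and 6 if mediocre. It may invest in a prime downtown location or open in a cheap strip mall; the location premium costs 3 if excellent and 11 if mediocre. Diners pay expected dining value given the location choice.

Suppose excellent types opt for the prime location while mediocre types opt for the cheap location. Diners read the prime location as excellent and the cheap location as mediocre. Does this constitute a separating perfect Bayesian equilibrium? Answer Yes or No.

Under these beliefs, the prime location earns price premium 12 and the cheap location earns price premium 6.
excellent: the prime location nets 12 − 3 = 9; the cheap location nets 6. excellent prefers the prime location.
mediocre: the prime location nets 12 − 11 = 1; the cheap location nets 6. mediocre prefers the cheap location.
Neither type deviates, so the separating profile is an equilibrium.

Yes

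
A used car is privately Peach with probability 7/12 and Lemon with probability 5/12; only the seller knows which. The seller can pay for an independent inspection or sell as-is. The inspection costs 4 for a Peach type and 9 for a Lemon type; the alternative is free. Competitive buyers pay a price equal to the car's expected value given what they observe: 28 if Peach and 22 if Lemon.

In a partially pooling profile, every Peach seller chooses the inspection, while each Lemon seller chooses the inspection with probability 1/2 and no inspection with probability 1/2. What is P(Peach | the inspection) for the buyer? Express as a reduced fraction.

14/19

P(the inspection) = (7/12)·1 + (5/12)·(1/2) = 19/24.
By Bayes' rule, P(Peach | the inspection) = (7/12) / (19/24) = 14/19.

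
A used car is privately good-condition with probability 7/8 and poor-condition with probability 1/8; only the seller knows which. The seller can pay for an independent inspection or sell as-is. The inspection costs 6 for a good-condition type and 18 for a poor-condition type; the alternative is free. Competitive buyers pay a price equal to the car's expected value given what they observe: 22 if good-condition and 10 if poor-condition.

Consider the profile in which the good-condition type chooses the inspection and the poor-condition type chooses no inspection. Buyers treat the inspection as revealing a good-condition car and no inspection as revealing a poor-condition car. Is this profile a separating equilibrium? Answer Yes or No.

Yes

Under these beliefs, the inspection earns price 22 and no inspection earns price 10.
good-condition: the inspection nets 22 − 6 = 16; no inspection nets 10. good-condition prefers the inspection.
poor-condition: the inspection nets 22 − 18 = 4; no inspection nets 10. poor-condition prefers no inspection.
Neither type deviates, so the separating profile is an equilibrium.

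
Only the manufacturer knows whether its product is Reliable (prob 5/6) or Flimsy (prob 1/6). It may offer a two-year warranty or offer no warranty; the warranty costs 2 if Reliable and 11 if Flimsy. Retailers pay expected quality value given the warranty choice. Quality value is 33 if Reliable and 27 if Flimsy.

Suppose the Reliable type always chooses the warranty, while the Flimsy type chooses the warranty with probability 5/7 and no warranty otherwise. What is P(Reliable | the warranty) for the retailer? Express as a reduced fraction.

P(the warranty) = (5/6)·1 + (1/6)·(5/7) = 20/21.
By Bayes' rule, P(Reliable | the warranty) = (5/6) / (20/21) = 7/8.

7/8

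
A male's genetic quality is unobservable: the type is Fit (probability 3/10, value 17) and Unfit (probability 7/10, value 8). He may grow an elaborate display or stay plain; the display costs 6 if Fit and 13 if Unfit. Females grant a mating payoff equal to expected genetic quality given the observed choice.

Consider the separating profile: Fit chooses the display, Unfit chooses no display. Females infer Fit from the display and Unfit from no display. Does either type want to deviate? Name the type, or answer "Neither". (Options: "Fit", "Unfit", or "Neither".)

The display pays 17; no display pays 8.
Fit: assigned the display, nets 17 − 6 = 11; deviating to no display nets 8.
Unfit: assigned no display, nets 8; deviating to the display nets 17 − 13 = 4.
Both types strictly prefer their assigned action; no profitable deviation.

Neither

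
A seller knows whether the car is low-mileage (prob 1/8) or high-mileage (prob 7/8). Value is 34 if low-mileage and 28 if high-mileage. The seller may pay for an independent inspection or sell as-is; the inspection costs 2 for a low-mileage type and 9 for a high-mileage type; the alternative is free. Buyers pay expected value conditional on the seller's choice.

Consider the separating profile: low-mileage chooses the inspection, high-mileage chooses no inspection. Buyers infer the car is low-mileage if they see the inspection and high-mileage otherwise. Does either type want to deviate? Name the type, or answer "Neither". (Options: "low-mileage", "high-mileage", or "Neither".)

Neither

The inspection pays 34; no inspection pays 28.
low-mileage: assigned the inspection, nets 34 − 2 = 32; deviating to no inspection nets 28.
high-mileage: assigned no inspection, nets 28; deviating to the inspection nets 34 − 9 = 25.
Both types strictly prefer their assigned action; no profitable deviation.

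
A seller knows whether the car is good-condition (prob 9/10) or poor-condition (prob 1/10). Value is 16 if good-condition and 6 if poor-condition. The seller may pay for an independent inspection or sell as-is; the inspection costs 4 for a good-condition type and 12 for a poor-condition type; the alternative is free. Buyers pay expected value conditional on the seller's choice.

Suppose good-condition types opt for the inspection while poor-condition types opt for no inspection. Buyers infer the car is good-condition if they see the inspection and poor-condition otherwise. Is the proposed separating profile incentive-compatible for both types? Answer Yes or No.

Under these beliefs, the inspection earns price 16 and no inspection earns price 6.
good-condition: the inspection nets 16 − 4 = 12; no inspection nets 6. good-condition prefers the inspection.
poor-condition: the inspection nets 16 − 12 = 4; no inspection nets 6. poor-condition prefers no inspection.
Neither type deviates, so the separating profile is an equilibrium.

Yes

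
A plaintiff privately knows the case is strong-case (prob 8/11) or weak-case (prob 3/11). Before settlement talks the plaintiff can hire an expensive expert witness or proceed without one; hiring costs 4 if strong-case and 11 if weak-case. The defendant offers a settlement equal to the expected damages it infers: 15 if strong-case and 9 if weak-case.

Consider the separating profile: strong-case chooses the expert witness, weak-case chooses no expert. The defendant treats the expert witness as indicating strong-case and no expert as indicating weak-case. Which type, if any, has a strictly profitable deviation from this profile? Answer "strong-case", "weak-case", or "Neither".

The expert witness pays 15; no expert pays 9.
strong-case: assigned the expert witness, nets 15 − 4 = 11; deviating to no expert nets 9.
weak-case: assigned no expert, nets 9; deviating to the expert witness nets 15 − 11 = 4.
Both types strictly prefer their assigned action; no profitable deviation.

Neither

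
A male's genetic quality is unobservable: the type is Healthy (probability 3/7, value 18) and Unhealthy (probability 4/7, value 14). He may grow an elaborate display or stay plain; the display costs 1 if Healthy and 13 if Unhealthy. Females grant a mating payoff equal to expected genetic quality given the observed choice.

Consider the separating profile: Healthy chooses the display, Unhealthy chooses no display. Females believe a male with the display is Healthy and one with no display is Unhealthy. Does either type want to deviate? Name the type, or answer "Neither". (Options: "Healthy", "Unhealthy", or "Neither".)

The display pays 18; no display pays 14.
Healthy: assigned the display, nets 18 − 1 = 17; deviating to no display nets 14.
Unhealthy: assigned no display, nets 14; deviating to the display nets 18 − 13 = 5.
Both types strictly prefer their assigned action; no profitable deviation.

Neither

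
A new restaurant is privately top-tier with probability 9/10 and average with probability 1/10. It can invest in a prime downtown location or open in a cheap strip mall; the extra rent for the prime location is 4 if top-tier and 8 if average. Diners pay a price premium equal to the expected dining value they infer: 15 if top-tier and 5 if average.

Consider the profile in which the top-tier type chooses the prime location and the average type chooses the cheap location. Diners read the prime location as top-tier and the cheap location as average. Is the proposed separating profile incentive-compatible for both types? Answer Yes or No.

No

Under these beliefs, the prime location earns price premium 15 and the cheap location earns price premium 5.
top-tier: the prime location nets 15 − 4 = 11; the cheap location nets 5. top-tier prefers the prime location.
average: the prime location nets 15 − 8 = 7; the cheap location nets 5. average would deviate to the prime location.
average has a profitable deviation, so the profile is not an equilibrium.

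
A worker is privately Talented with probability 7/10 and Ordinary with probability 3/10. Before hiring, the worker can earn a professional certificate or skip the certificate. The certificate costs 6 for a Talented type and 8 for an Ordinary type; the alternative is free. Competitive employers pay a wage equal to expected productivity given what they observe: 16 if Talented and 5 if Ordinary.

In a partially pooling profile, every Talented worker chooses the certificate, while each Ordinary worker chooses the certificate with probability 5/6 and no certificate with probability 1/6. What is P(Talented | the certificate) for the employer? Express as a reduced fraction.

P(the certificate) = (7/10)·1 + (3/10)·(5/6) = 19/20.
By Bayes' rule, P(Talented | the certificate) = (7/10) / (19/20) = 14/19.

14/19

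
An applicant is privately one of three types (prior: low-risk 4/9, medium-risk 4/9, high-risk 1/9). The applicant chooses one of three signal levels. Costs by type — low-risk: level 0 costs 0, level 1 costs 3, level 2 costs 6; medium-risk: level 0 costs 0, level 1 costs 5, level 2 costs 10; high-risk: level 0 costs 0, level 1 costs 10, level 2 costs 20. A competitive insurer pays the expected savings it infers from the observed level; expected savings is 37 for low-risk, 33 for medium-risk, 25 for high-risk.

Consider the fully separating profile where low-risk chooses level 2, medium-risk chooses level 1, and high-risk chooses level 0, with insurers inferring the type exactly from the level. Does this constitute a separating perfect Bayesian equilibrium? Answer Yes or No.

Yes

Separating rebates: level 2 → 37, level 1 → 33, level 0 → 25.
low-risk (assigned level 2): level 0: 25 − 0 = 25; level 1: 33 − 3 = 30; level 2: 37 − 6 = 31. low-risk stays.
medium-risk (assigned level 1): level 0: 25 − 0 = 25; level 1: 33 − 5 = 28; level 2: 37 − 10 = 27. medium-risk stays.
high-risk (assigned level 0): level 0: 25 − 0 = 25; level 1: 33 − 10 = 23; level 2: 37 − 20 = 17. high-risk stays.
Every type prefers its assigned level; separation holds.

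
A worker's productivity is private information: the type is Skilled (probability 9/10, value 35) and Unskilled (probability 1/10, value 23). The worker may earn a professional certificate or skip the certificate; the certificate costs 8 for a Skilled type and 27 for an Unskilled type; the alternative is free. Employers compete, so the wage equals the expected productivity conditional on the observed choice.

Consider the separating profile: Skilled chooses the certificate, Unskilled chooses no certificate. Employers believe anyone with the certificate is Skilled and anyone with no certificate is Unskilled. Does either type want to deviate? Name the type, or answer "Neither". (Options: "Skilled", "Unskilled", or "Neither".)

The certificate pays 35; no certificate pays 23.
Skilled: assigned the certificate, nets 35 − 8 = 27; deviating to no certificate nets 23.
Unskilled: assigned no certificate, nets 23; deviating to the certificate nets 35 − 27 = 8.
Both types strictly prefer their assigned action; no profitable deviation.

Neither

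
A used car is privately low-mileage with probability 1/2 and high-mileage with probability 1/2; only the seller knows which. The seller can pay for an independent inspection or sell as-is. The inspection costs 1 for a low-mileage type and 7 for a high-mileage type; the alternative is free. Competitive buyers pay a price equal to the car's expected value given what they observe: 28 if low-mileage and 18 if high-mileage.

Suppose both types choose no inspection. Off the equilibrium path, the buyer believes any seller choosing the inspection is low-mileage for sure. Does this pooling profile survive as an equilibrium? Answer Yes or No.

On path, the buyer holds the prior and pays 1/2·28 + 1/2·18 = 23. Off path (the inspection), believing low-mileage, it pays 28.
low-mileage: no inspection nets 23; the inspection nets 28 − 1 = 27. low-mileage would deviate.
high-mileage: no inspection nets 23; the inspection nets 28 − 7 = 21. high-mileage stays.
A type deviates, so pooling fails.

No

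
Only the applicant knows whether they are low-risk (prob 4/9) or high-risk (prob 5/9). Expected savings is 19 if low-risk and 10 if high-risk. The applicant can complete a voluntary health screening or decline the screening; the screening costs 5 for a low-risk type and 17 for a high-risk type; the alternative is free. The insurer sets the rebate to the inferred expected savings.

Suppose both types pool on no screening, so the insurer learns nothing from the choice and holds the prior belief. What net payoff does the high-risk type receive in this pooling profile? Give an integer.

Pooled rebate = 4/9·19 + 5/9·10 = 14.
high-risk pays no cost for no screening, so net payoff = 14.

14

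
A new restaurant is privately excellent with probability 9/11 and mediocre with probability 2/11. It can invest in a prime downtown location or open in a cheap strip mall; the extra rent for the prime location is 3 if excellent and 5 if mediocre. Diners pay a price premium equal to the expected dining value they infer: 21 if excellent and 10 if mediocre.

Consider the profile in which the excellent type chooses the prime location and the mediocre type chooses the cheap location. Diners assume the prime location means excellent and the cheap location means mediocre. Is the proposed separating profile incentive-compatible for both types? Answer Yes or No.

No

Under these beliefs, the prime location earns price premium 21 and the cheap location earns price premium 10.
excellent: the prime location nets 21 − 3 = 18; the cheap location nets 10. excellent prefers the prime location.
mediocre: the prime location nets 21 − 5 = 16; the cheap location nets 10. mediocre would deviate to the prime location.
mediocre has a profitable deviation, so the profile is not an equilibrium.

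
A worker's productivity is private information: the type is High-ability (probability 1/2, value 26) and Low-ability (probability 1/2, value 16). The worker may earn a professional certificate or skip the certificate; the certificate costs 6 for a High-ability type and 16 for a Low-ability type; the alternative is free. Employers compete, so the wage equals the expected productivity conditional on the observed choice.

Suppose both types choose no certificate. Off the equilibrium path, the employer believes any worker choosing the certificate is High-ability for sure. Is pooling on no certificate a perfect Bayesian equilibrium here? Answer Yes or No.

On path, the employer holds the prior and pays 1/2·26 + 1/2·16 = 21. Off path (the certificate), believing High-ability, it pays 26.
High-ability: no certificate nets 21; the certificate nets 26 − 6 = 20. High-ability stays.
Low-ability: no certificate nets 21; the certificate nets 26 − 16 = 10. Low-ability stays.
No type deviates, so pooling is sustained.

Yes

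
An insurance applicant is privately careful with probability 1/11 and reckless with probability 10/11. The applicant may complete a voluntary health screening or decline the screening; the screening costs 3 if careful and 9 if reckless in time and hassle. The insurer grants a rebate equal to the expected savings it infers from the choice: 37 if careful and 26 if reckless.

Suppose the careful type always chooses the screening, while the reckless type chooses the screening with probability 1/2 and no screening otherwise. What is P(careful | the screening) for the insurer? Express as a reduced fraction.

1/6

P(the screening) = (1/11)·1 + (10/11)·(1/2) = 6/11.
By Bayes' rule, P(careful | the screening) = (1/11) / (6/11) = 1/6.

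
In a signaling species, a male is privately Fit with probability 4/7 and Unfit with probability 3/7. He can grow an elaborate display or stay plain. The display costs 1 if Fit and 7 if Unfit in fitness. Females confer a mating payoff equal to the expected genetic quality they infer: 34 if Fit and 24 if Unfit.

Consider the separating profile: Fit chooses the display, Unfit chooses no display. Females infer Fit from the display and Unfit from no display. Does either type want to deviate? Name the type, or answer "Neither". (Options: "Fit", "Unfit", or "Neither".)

Unfit

The display pays 34; no display pays 24.
Fit: assigned the display, nets 34 − 1 = 33; deviating to no display nets 24.
Unfit: assigned no display, nets 24; deviating to the display nets 34 − 7 = 27.
The Unfit type gains 3 by deviating.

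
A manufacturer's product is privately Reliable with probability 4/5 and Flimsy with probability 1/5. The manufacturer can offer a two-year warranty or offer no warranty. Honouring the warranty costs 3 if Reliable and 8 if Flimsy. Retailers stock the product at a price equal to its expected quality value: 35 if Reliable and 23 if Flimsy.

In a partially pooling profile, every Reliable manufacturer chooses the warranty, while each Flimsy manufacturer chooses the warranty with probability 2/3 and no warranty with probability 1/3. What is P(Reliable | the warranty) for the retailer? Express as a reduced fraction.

P(the warranty) = (4/5)·1 + (1/5)·(2/3) = 14/15.
By Bayes' rule, P(Reliable | the warranty) = (4/5) / (14/15) = 6/7.

6/7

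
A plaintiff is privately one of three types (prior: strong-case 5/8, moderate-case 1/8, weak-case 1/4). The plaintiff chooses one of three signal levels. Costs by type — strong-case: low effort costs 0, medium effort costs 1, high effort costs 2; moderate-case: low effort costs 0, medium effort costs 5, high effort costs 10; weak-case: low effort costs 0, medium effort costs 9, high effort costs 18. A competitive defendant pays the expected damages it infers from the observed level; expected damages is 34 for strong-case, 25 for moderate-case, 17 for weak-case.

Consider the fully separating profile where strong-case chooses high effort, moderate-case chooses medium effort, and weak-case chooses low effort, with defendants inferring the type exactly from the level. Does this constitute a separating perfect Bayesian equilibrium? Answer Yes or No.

Separating settlements: high effort → 34, medium effort → 25, low effort → 17.
strong-case (assigned high effort): low effort: 17 − 0 = 17; medium effort: 25 − 1 = 24; high effort: 34 − 2 = 32. strong-case stays.
moderate-case (assigned medium effort): low effort: 17 − 0 = 17; medium effort: 25 − 5 = 20; high effort: 34 − 10 = 24. moderate-case prefers high effort.
weak-case (assigned low effort): low effort: 17 − 0 = 17; medium effort: 25 − 9 = 16; high effort: 34 − 18 = 16. weak-case stays.
At least one type deviates; the separating profile fails.

No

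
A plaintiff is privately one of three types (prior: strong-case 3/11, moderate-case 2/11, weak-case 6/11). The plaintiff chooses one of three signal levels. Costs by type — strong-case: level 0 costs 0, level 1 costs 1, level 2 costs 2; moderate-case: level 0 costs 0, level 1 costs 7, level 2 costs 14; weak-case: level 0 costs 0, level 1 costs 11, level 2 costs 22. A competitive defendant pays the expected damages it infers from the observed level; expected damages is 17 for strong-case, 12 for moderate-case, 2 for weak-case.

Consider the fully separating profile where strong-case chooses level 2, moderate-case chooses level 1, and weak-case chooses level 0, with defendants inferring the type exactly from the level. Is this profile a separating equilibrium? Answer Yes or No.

Separating settlements: level 2 → 17, level 1 → 12, level 0 → 2.
strong-case (assigned level 2): level 0: 2 − 0 = 2; level 1: 12 − 1 = 11; level 2: 17 − 2 = 15. strong-case stays.
moderate-case (assigned level 1): level 0: 2 − 0 = 2; level 1: 12 − 7 = 5; level 2: 17 − 14 = 3. moderate-case stays.
weak-case (assigned level 0): level 0: 2 − 0 = 2; level 1: 12 − 11 = 1; level 2: 17 − 22 = -5. weak-case stays.
Every type prefers its assigned level; separation holds.

Yes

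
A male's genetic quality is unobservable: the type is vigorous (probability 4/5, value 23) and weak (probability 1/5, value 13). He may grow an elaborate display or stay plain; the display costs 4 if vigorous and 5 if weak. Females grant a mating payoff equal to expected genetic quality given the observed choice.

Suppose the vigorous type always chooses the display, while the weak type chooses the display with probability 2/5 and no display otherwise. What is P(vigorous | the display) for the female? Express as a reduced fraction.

10/11

P(the display) = (4/5)·1 + (1/5)·(2/5) = 22/25.
By Bayes' rule, P(vigorous | the display) = (4/5) / (22/25) = 10/11.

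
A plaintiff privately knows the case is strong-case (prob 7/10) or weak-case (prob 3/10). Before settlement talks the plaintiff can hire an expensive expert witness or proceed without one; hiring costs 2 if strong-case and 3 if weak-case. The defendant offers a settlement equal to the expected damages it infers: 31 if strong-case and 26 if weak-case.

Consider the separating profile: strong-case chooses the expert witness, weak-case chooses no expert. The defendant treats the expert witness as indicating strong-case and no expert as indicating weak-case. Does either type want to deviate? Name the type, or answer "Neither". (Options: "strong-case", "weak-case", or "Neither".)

The expert witness pays 31; no expert pays 26.
strong-case: assigned the expert witness, nets 31 − 2 = 29; deviating to no expert nets 26.
weak-case: assigned no expert, nets 26; deviating to the expert witness nets 31 − 3 = 28.
The weak-case type gains 2 by deviating.

weak-case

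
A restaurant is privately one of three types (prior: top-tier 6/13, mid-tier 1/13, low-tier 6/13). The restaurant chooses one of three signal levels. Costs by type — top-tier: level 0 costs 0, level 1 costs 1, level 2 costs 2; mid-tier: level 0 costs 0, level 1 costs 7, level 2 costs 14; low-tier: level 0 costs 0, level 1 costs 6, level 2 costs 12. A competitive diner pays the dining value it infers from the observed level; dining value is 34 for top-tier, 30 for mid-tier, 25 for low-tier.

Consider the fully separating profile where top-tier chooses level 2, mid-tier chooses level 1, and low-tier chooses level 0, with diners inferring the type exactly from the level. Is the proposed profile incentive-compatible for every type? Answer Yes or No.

Separating price premiums: level 2 → 34, level 1 → 30, level 0 → 25.
top-tier (assigned level 2): level 0: 25 − 0 = 25; level 1: 30 − 1 = 29; level 2: 34 − 2 = 32. top-tier stays.
mid-tier (assigned level 1): level 0: 25 − 0 = 25; level 1: 30 − 7 = 23; level 2: 34 − 14 = 20. mid-tier prefers level 0.
low-tier (assigned level 0): level 0: 25 − 0 = 25; level 1: 30 − 6 = 24; level 2: 34 − 12 = 22. low-tier stays.
At least one type deviates; the separating profile fails.

No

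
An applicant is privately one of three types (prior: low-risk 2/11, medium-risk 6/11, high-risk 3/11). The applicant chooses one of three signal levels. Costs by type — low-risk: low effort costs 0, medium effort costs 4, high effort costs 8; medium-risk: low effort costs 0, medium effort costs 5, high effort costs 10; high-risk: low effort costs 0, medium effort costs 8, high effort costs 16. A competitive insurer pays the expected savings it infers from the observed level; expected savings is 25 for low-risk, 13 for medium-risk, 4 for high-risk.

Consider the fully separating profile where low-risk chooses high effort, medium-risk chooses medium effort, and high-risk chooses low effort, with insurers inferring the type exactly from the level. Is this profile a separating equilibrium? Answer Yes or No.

No

Separating rebates: high effort → 25, medium effort → 13, low effort → 4.
low-risk (assigned high effort): low effort: 4 − 0 = 4; medium effort: 13 − 4 = 9; high effort: 25 − 8 = 17. low-risk stays.
medium-risk (assigned medium effort): low effort: 4 − 0 = 4; medium effort: 13 − 5 = 8; high effort: 25 − 10 = 15. medium-risk prefers high effort.
high-risk (assigned low effort): low effort: 4 − 0 = 4; medium effort: 13 − 8 = 5; high effort: 25 − 16 = 9. high-risk prefers high effort.
At least one type deviates; the separating profile fails.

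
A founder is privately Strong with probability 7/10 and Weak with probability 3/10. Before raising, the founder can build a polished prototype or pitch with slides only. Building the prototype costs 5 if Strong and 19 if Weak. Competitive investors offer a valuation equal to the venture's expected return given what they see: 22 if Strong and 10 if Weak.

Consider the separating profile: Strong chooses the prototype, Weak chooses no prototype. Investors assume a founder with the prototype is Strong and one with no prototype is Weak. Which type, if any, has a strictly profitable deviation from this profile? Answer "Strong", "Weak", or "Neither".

The prototype pays 22; no prototype pays 10.
Strong: assigned the prototype, nets 22 − 5 = 17; deviating to no prototype nets 10.
Weak: assigned no prototype, nets 10; deviating to the prototype nets 22 − 19 = 3.
Both types strictly prefer their assigned action; no profitable deviation.

Neither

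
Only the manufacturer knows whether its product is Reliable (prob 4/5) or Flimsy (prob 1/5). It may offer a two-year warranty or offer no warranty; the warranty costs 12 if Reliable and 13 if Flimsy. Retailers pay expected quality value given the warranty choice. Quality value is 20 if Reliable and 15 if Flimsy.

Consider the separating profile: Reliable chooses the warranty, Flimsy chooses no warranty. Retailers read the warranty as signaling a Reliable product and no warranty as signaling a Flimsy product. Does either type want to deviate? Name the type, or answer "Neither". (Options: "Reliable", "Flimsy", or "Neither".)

Reliable

The warranty pays 20; no warranty pays 15.
Reliable: assigned the warranty, nets 20 − 12 = 8; deviating to no warranty nets 15.
Flimsy: assigned no warranty, nets 15; deviating to the warranty nets 20 − 13 = 7.
The Reliable type gains 7 by deviating.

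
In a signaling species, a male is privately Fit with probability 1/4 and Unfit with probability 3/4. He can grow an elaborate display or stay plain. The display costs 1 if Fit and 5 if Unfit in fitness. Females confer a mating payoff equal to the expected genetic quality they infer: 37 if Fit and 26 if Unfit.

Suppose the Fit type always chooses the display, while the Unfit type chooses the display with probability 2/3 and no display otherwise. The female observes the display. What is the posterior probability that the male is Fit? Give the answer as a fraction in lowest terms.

P(the display) = (1/4)·1 + (3/4)·(2/3) = 3/4.
By Bayes' rule, P(Fit | the display) = (1/4) / (3/4) = 1/3.

1/3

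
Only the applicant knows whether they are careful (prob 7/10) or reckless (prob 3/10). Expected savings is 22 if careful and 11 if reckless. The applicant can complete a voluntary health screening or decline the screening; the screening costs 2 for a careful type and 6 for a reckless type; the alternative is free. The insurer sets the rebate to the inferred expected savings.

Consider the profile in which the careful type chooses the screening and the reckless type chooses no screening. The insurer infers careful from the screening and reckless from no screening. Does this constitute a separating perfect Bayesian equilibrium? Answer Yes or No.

Under these beliefs, the screening earns rebate 22 and no screening earns rebate 11.
careful: the screening nets 22 − 2 = 20; no screening nets 11. careful prefers the screening.
reckless: the screening nets 22 − 6 = 16; no screening nets 11. reckless would deviate to the screening.
reckless has a profitable deviation, so the profile is not an equilibrium.

No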